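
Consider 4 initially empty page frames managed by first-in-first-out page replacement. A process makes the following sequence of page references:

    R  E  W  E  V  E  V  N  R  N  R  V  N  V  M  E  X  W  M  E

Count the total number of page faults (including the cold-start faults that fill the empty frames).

10

R -> fault, frames [R]
E -> fault, frames [R, E]
W -> fault, frames [R, E, W]
E -> hit
V -> fault, frames [R, E, W, V]
E -> hit
V -> hit
N -> fault, evict R, frames [E, W, V, N]
R -> fault, evict E, frames [W, V, N, R]
N -> hit
R -> hit
V -> hit
N -> hit
V -> hit
M -> fault, evict W, frames [V, N, R, M]
E -> fault, evict V, frames [N, R, M, E]
X -> fault, evict N, frames [R, M, E, X]
W -> fault, evict R, frames [M, E, X, W]
M -> hit
E -> hit
Page faults: 10.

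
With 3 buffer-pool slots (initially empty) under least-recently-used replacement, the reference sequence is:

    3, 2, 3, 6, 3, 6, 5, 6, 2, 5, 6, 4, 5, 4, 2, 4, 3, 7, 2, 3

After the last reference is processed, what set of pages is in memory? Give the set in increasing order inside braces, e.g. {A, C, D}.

3: fault, frames {3}
2: fault, frames {3,2}
3: hit
6: fault, frames {2,3,6}
3: hit
6: hit
5: fault, evict 2, frames {3,6,5}
6: hit
2: fault, evict 3, frames {5,6,2}
5: hit
6: hit
4: fault, evict 2, frames {5,6,4}
5: hit
4: hit
2: fault, evict 6, frames {5,4,2}
4: hit
3: fault, evict 5, frames {2,4,3}
7: fault, evict 2, frames {4,3,7}
2: fault, evict 4, frames {3,7,2}
3: hit

{2, 3, 7}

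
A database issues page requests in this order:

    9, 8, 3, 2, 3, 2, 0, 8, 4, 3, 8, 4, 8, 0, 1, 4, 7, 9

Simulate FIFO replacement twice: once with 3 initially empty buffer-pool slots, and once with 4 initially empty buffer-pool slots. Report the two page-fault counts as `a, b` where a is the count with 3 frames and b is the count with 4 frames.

13, 10

3 frames: F F F F . . F F F F . . . F F F F F → 13 faults.
4 frames: F F F F . . F . F . F . . . F . F F → 10 faults.
10 < 13: adding a frame reduced faults, as is typical.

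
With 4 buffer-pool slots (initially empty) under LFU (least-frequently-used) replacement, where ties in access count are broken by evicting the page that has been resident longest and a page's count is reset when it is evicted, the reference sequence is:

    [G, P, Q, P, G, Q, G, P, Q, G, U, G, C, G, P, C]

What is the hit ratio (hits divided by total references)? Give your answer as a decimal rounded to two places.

0.69

G → fault, frames (G)
P → fault, frames (G P)
Q → fault, frames (G P Q)
P → hit
G → hit
Q → hit
G → hit
P → hit
Q → hit
G → hit
U → fault, frames (G P Q U)
G → hit
C → fault, evict U, frames (G P Q C)
G → hit
P → hit
C → hit
Hits: 11 of 16 references → 11/16 = 0.6875.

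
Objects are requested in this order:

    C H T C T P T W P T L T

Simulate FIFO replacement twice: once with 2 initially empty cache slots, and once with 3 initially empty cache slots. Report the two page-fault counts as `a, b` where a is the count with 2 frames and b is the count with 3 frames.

10, 7

2 frames: F F F F . F F F F F F . → 10 faults.
3 frames: F F F . . F . F . . F F → 7 faults.
7 < 10: adding a frame reduced faults, as is typical.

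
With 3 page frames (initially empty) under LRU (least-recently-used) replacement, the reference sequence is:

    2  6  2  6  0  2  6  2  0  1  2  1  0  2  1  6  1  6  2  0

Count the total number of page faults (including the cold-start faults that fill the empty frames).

6

2 → fault, frames [2]
6 → fault, frames [2, 6]
2 → hit
6 → hit
0 → fault, frames [2, 6, 0]
2 → hit
6 → hit
2 → hit
0 → hit
1 → fault, evict 6, frames [2, 0, 1]
2 → hit
1 → hit
0 → hit
2 → hit
1 → hit
6 → fault, evict 0, frames [2, 1, 6]
1 → hit
6 → hit
2 → hit
0 → fault, evict 1, frames [6, 2, 0]
Page faults: 6.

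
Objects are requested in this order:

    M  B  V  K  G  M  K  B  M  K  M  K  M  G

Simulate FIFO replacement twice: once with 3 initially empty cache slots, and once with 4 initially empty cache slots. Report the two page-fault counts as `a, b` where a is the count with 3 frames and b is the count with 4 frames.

9, 7

3 frames: F F F F F F . F . F . . . F → 9 faults.
4 frames: F F F F F F . F . . . . . . → 7 faults.
7 < 9: adding a frame reduced faults, as is typical.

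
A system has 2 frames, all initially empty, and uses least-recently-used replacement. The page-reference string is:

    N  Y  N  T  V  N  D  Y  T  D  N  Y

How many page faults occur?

N -> miss, frames (N)
Y -> miss, frames (N Y)
N -> hit
T -> miss, evict Y, frames (N T)
V -> miss, evict N, frames (T V)
N -> miss, evict T, frames (V N)
D -> miss, evict V, frames (N D)
Y -> miss, evict N, frames (D Y)
T -> miss, evict D, frames (Y T)
D -> miss, evict Y, frames (T D)
N -> miss, evict T, frames (D N)
Y -> miss, evict D, frames (N Y)
Page faults: 11.

11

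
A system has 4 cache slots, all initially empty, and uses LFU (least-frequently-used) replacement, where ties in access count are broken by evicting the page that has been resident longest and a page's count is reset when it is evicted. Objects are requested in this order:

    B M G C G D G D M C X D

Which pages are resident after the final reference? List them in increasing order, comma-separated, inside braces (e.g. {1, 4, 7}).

B -> fault, frames [B]
M -> fault, frames [B, M]
G -> fault, frames [B, M, G]
C -> fault, frames [B, M, G, C]
G -> hit
D -> fault, evict B, frames [M, G, C, D]
G -> hit
D -> hit
M -> hit
C -> hit
X -> fault, evict M, frames [G, C, D, X]
D -> hit

{C, D, G, X}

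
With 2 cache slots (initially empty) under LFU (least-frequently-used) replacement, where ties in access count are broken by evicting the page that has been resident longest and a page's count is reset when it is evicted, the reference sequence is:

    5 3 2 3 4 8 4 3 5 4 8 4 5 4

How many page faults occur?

5 -> fault, frames {5}
3 -> fault, frames {5,3}
2 -> fault, evict 5, frames {3,2}
3 -> hit
4 -> fault, evict 2, frames {3,4}
8 -> fault, evict 4, frames {3,8}
4 -> fault, evict 8, frames {3,4}
3 -> hit
5 -> fault, evict 4, frames {3,5}
4 -> fault, evict 5, frames {3,4}
8 -> fault, evict 4, frames {3,8}
4 -> fault, evict 8, frames {3,4}
5 -> fault, evict 4, frames {3,5}
4 -> fault, evict 5, frames {3,4}
Page faults: 12.

12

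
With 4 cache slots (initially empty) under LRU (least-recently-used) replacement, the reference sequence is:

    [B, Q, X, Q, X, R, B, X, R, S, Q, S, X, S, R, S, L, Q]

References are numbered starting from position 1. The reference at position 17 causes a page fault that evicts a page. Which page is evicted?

Q

pos 1: B → fault, frames (B)
pos 2: Q → fault, frames (B Q)
pos 3: X → fault, frames (B Q X)
pos 4: Q → hit
pos 5: X → hit
pos 6: R → fault, frames (B Q X R)
pos 7: B → hit
pos 8: X → hit
pos 9: R → hit
pos 10: S → fault, evict Q, frames (B X R S)
pos 11: Q → fault, evict B, frames (X R S Q)
pos 12: S → hit
pos 13: X → hit
pos 14: S → hit
pos 15: R → hit
pos 16: S → hit
pos 17: L → fault, evict Q, frames (X R S L)
At position 17, page Q is evicted.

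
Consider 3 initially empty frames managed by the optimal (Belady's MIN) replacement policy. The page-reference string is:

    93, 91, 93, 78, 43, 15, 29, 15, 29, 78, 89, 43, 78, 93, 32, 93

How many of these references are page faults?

93 -> fault, frames {93}
91 -> fault, frames {93,91}
93 -> hit
78 -> fault, frames {93,91,78}
43 -> fault, evict 91, frames {93,78,43}
15 -> fault, evict 93, frames {78,43,15}
29 -> fault, evict 43, frames {78,15,29}
15 -> hit
29 -> hit
78 -> hit
89 -> fault, evict 29, frames {78,15,89}
43 -> fault, evict 89, frames {78,15,43}
78 -> hit
93 -> fault, evict 43, frames {78,15,93}
32 -> fault, evict 15, frames {78,93,32}
93 -> hit
Page faults: 10.

10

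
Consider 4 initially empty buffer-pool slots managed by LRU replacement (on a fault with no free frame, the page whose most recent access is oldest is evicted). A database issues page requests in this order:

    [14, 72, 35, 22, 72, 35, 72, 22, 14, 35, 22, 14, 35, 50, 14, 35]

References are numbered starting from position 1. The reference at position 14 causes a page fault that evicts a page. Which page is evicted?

72

pos 1: 14 -> miss, frames {14}
pos 2: 72 -> miss, frames {14,72}
pos 3: 35 -> miss, frames {14,72,35}
pos 4: 22 -> miss, frames {14,72,35,22}
pos 5: 72 -> hit
pos 6: 35 -> hit
pos 7: 72 -> hit
pos 8: 22 -> hit
pos 9: 14 -> hit
pos 10: 35 -> hit
pos 11: 22 -> hit
pos 12: 14 -> hit
pos 13: 35 -> hit
pos 14: 50 -> miss, evict 72, frames {22,14,35,50}
At position 14, page 72 is evicted.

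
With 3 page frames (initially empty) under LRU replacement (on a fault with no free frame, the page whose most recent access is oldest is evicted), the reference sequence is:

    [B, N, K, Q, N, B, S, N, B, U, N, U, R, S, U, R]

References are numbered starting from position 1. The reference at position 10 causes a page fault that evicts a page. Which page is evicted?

pos 1: B: fault, frames [B]
pos 2: N: fault, frames [B, N]
pos 3: K: fault, frames [B, N, K]
pos 4: Q: fault, evict B, frames [N, K, Q]
pos 5: N: hit
pos 6: B: fault, evict K, frames [Q, N, B]
pos 7: S: fault, evict Q, frames [N, B, S]
pos 8: N: hit
pos 9: B: hit
pos 10: U: fault, evict S, frames [N, B, U]
At position 10, page S is evicted.

S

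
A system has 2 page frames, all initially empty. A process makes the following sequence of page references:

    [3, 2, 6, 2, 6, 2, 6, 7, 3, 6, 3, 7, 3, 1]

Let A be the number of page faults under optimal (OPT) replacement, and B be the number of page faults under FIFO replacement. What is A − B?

Under OPT: F F F . . . . F F . . F . F → 7 faults.
Under FIFO: F F F . . . . F F F . F F F → 9 faults.
A − B = 7 − 9 = -2.

-2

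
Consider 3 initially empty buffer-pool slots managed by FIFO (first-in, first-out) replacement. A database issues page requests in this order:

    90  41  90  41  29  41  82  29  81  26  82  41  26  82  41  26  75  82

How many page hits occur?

9

90: miss, frames {90}
41: miss, frames {90,41}
90: hit
41: hit
29: miss, frames {90,41,29}
41: hit
82: miss, evict 90, frames {41,29,82}
29: hit
81: miss, evict 41, frames {29,82,81}
26: miss, evict 29, frames {82,81,26}
82: hit
41: miss, evict 82, frames {81,26,41}
26: hit
82: miss, evict 81, frames {26,41,82}
41: hit
26: hit
75: miss, evict 26, frames {41,82,75}
82: hit
Hits: 9.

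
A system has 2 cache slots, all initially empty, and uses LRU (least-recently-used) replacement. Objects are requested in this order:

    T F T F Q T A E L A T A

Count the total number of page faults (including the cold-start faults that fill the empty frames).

T → miss, frames {T}
F → miss, frames {T,F}
T → hit
F → hit
Q → miss, evict T, frames {F,Q}
T → miss, evict F, frames {Q,T}
A → miss, evict Q, frames {T,A}
E → miss, evict T, frames {A,E}
L → miss, evict A, frames {E,L}
A → miss, evict E, frames {L,A}
T → miss, evict L, frames {A,T}
A → hit
Page faults: 9.

9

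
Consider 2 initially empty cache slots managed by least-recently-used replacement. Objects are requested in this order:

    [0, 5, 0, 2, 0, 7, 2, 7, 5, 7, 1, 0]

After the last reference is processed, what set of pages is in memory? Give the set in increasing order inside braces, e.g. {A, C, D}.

0 → miss, frames [0]
5 → miss, frames [0, 5]
0 → hit
2 → miss, evict 5, frames [0, 2]
0 → hit
7 → miss, evict 2, frames [0, 7]
2 → miss, evict 0, frames [7, 2]
7 → hit
5 → miss, evict 2, frames [7, 5]
7 → hit
1 → miss, evict 5, frames [7, 1]
0 → miss, evict 7, frames [1, 0]

{0, 1}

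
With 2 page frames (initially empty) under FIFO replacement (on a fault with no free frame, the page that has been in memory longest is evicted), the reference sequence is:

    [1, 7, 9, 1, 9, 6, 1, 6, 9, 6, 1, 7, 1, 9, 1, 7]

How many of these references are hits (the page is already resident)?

5

1: miss, frames (1)
7: miss, frames (1 7)
9: miss, evict 1, frames (7 9)
1: miss, evict 7, frames (9 1)
9: hit
6: miss, evict 9, frames (1 6)
1: hit
6: hit
9: miss, evict 1, frames (6 9)
6: hit
1: miss, evict 6, frames (9 1)
7: miss, evict 9, frames (1 7)
1: hit
9: miss, evict 1, frames (7 9)
1: miss, evict 7, frames (9 1)
7: miss, evict 9, frames (1 7)
Hits: 5.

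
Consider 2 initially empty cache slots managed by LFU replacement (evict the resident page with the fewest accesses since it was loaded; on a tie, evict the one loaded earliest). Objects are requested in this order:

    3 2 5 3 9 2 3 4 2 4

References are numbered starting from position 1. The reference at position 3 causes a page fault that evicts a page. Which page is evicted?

pos 1: 3 → miss, frames (3)
pos 2: 2 → miss, frames (3 2)
pos 3: 5 → miss, evict 3, frames (2 5)
At position 3, page 3 is evicted.

3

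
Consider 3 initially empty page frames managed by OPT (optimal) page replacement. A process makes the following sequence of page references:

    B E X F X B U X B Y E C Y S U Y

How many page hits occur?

B: fault, frames {B}
E: fault, frames {B,E}
X: fault, frames {B,E,X}
F: fault, evict E, frames {B,X,F}
X: hit
B: hit
U: fault, evict F, frames {B,X,U}
X: hit
B: hit
Y: fault, evict X, frames {B,U,Y}
E: fault, evict B, frames {U,Y,E}
C: fault, evict E, frames {U,Y,C}
Y: hit
S: fault, evict C, frames {U,Y,S}
U: hit
Y: hit
Hits: 7.

7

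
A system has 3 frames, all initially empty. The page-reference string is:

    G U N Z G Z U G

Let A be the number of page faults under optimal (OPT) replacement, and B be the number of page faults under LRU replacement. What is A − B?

Under OPT: F F F F . . . . → 4 faults.
Under LRU: F F F F F . F . → 6 faults.
A − B = 4 − 6 = -2.

-2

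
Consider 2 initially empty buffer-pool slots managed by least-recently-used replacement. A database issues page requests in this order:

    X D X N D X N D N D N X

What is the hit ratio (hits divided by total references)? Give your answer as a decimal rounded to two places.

X: fault, frames (X)
D: fault, frames (X D)
X: hit
N: fault, evict D, frames (X N)
D: fault, evict X, frames (N D)
X: fault, evict N, frames (D X)
N: fault, evict D, frames (X N)
D: fault, evict X, frames (N D)
N: hit
D: hit
N: hit
X: fault, evict D, frames (N X)
Hits: 4 of 12 references → 4/12 = 0.3333.

0.33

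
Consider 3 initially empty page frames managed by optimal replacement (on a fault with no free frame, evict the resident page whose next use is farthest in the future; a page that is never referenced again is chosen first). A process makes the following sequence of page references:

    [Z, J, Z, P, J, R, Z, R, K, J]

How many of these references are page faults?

5

Z → miss, frames (Z)
J → miss, frames (Z J)
Z → hit
P → miss, frames (Z J P)
J → hit
R → miss, evict P, frames (Z J R)
Z → hit
R → hit
K → miss, evict R, frames (Z J K)
J → hit
Page faults: 5.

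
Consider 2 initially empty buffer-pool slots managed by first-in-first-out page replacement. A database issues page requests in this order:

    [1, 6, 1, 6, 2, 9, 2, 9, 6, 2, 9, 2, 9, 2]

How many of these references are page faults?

1 → fault, frames (1)
6 → fault, frames (1 6)
1 → hit
6 → hit
2 → fault, evict 1, frames (6 2)
9 → fault, evict 6, frames (2 9)
2 → hit
9 → hit
6 → fault, evict 2, frames (9 6)
2 → fault, evict 9, frames (6 2)
9 → fault, evict 6, frames (2 9)
2 → hit
9 → hit
2 → hit
Page faults: 7.

7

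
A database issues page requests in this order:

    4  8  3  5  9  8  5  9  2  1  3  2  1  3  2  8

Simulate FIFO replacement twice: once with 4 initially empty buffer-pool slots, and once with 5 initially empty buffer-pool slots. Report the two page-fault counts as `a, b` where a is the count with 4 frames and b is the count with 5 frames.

9, 8

4 frames: F F F F F . . . F F F . . . . F → 9 faults.
5 frames: F F F F F . . . F F . . . . . F → 8 faults.
8 < 9: adding a frame reduced faults, as is typical.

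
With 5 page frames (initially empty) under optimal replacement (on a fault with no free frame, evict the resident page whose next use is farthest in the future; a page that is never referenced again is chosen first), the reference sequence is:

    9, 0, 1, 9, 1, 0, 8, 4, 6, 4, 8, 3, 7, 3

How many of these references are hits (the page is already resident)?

9 → fault, frames (9)
0 → fault, frames (9 0)
1 → fault, frames (9 0 1)
9 → hit
1 → hit
0 → hit
8 → fault, frames (9 0 1 8)
4 → fault, frames (9 0 1 8 4)
6 → fault, evict 1, frames (9 0 8 4 6)
4 → hit
8 → hit
3 → fault, evict 6, frames (9 0 8 4 3)
7 → fault, evict 4, frames (9 0 8 3 7)
3 → hit
Hits: 6.

6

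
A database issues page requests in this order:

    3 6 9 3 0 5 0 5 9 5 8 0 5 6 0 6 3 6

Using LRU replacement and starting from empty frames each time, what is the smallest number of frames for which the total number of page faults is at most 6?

6

f=1: 18 faults
f=2: 13 faults
f=3: 10 faults
f=4: 8 faults
f=5: 8 faults
f=6: 6 faults
Smallest f with faults ≤ 6 is 6.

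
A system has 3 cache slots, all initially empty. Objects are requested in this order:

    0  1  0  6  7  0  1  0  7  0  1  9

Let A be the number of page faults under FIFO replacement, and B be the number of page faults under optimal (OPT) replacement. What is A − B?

2

Under FIFO: F F . F F F F . . . . F → 7 faults.
Under OPT: F F . F F . . . . . . F → 5 faults.
A − B = 7 − 5 = 2.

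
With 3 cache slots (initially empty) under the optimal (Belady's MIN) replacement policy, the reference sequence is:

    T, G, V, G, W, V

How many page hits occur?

2

T: fault, frames {T}
G: fault, frames {T,G}
V: fault, frames {T,G,V}
G: hit
W: fault, evict G, frames {T,V,W}
V: hit
Hits: 2.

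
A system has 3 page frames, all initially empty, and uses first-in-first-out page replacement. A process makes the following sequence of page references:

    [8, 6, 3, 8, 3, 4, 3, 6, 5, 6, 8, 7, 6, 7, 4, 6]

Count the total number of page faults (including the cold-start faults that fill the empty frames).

8 → fault, frames [8]
6 → fault, frames [8, 6]
3 → fault, frames [8, 6, 3]
8 → hit
3 → hit
4 → fault, evict 8, frames [6, 3, 4]
3 → hit
6 → hit
5 → fault, evict 6, frames [3, 4, 5]
6 → fault, evict 3, frames [4, 5, 6]
8 → fault, evict 4, frames [5, 6, 8]
7 → fault, evict 5, frames [6, 8, 7]
6 → hit
7 → hit
4 → fault, evict 6, frames [8, 7, 4]
6 → fault, evict 8, frames [7, 4, 6]
Page faults: 10.

10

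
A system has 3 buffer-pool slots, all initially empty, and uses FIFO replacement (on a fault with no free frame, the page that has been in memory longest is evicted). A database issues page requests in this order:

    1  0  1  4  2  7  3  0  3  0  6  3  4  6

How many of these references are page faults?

9

1: fault, frames (1)
0: fault, frames (1 0)
1: hit
4: fault, frames (1 0 4)
2: fault, evict 1, frames (0 4 2)
7: fault, evict 0, frames (4 2 7)
3: fault, evict 4, frames (2 7 3)
0: fault, evict 2, frames (7 3 0)
3: hit
0: hit
6: fault, evict 7, frames (3 0 6)
3: hit
4: fault, evict 3, frames (0 6 4)
6: hit
Page faults: 9.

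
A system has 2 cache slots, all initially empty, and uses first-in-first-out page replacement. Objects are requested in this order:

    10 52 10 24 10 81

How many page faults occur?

10 → miss, frames {10}
52 → miss, frames {10,52}
10 → hit
24 → miss, evict 10, frames {52,24}
10 → miss, evict 52, frames {24,10}
81 → miss, evict 24, frames {10,81}
Page faults: 5.

5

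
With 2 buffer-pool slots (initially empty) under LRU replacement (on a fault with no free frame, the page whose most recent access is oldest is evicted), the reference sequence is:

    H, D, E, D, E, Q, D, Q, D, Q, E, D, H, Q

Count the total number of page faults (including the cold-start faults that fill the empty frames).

9

H -> fault, frames (H)
D -> fault, frames (H D)
E -> fault, evict H, frames (D E)
D -> hit
E -> hit
Q -> fault, evict D, frames (E Q)
D -> fault, evict E, frames (Q D)
Q -> hit
D -> hit
Q -> hit
E -> fault, evict D, frames (Q E)
D -> fault, evict Q, frames (E D)
H -> fault, evict E, frames (D H)
Q -> fault, evict D, frames (H Q)
Page faults: 9.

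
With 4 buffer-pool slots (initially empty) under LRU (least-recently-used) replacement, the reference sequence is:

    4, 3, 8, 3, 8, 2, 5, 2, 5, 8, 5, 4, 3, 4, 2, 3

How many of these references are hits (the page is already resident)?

8

4 -> fault, frames (4)
3 -> fault, frames (4 3)
8 -> fault, frames (4 3 8)
3 -> hit
8 -> hit
2 -> fault, frames (4 3 8 2)
5 -> fault, evict 4, frames (3 8 2 5)
2 -> hit
5 -> hit
8 -> hit
5 -> hit
4 -> fault, evict 3, frames (2 8 5 4)
3 -> fault, evict 2, frames (8 5 4 3)
4 -> hit
2 -> fault, evict 8, frames (5 3 4 2)
3 -> hit
Hits: 8.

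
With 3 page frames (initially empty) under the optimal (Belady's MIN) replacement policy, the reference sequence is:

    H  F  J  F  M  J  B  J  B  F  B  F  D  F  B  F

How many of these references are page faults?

6

H -> miss, frames {H}
F -> miss, frames {H,F}
J -> miss, frames {H,F,J}
F -> hit
M -> miss, evict H, frames {F,J,M}
J -> hit
B -> miss, evict M, frames {F,J,B}
J -> hit
B -> hit
F -> hit
B -> hit
F -> hit
D -> miss, evict J, frames {F,B,D}
F -> hit
B -> hit
F -> hit
Page faults: 6.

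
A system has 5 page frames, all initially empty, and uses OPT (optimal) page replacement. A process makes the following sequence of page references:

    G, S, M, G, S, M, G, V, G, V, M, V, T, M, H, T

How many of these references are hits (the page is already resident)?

G -> miss, frames {G}
S -> miss, frames {G,S}
M -> miss, frames {G,S,M}
G -> hit
S -> hit
M -> hit
G -> hit
V -> miss, frames {G,S,M,V}
G -> hit
V -> hit
M -> hit
V -> hit
T -> miss, frames {G,S,M,V,T}
M -> hit
H -> miss, evict V, frames {G,S,M,T,H}
T -> hit
Hits: 10.

10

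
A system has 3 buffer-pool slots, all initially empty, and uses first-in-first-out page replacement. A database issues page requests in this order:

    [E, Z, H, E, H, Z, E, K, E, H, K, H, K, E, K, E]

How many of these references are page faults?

5

E -> fault, frames [E]
Z -> fault, frames [E, Z]
H -> fault, frames [E, Z, H]
E -> hit
H -> hit
Z -> hit
E -> hit
K -> fault, evict E, frames [Z, H, K]
E -> fault, evict Z, frames [H, K, E]
H -> hit
K -> hit
H -> hit
K -> hit
E -> hit
K -> hit
E -> hit
Page faults: 5.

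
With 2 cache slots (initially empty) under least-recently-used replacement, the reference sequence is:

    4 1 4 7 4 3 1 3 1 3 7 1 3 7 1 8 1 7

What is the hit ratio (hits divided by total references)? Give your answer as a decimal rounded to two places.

0.33

4: miss, frames (4)
1: miss, frames (4 1)
4: hit
7: miss, evict 1, frames (4 7)
4: hit
3: miss, evict 7, frames (4 3)
1: miss, evict 4, frames (3 1)
3: hit
1: hit
3: hit
7: miss, evict 1, frames (3 7)
1: miss, evict 3, frames (7 1)
3: miss, evict 7, frames (1 3)
7: miss, evict 1, frames (3 7)
1: miss, evict 3, frames (7 1)
8: miss, evict 7, frames (1 8)
1: hit
7: miss, evict 8, frames (1 7)
Hits: 6 of 18 references → 6/18 = 0.3333.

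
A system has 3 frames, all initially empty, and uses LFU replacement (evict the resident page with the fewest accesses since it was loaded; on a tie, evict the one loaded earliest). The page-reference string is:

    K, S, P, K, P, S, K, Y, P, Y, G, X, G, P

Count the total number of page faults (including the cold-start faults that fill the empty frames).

K -> fault, frames (K)
S -> fault, frames (K S)
P -> fault, frames (K S P)
K -> hit
P -> hit
S -> hit
K -> hit
Y -> fault, evict S, frames (K P Y)
P -> hit
Y -> hit
G -> fault, evict Y, frames (K P G)
X -> fault, evict G, frames (K P X)
G -> fault, evict X, frames (K P G)
P -> hit
Page faults: 7.

7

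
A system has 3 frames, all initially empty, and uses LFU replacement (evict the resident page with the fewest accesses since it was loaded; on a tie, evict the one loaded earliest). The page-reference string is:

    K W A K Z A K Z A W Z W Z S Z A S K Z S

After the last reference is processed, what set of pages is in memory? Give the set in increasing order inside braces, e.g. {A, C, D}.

K → miss, frames (K)
W → miss, frames (K W)
A → miss, frames (K W A)
K → hit
Z → miss, evict W, frames (K A Z)
A → hit
K → hit
Z → hit
A → hit
W → miss, evict Z, frames (K A W)
Z → miss, evict W, frames (K A Z)
W → miss, evict Z, frames (K A W)
Z → miss, evict W, frames (K A Z)
S → miss, evict Z, frames (K A S)
Z → miss, evict S, frames (K A Z)
A → hit
S → miss, evict Z, frames (K A S)
K → hit
Z → miss, evict S, frames (K A Z)
S → miss, evict Z, frames (K A S)

{A, K, S}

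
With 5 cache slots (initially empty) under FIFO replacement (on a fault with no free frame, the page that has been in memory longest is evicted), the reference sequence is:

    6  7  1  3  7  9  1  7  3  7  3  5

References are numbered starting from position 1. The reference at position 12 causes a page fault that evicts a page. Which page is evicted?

6

pos 1: 6 -> miss, frames {6}
pos 2: 7 -> miss, frames {6,7}
pos 3: 1 -> miss, frames {6,7,1}
pos 4: 3 -> miss, frames {6,7,1,3}
pos 5: 7 -> hit
pos 6: 9 -> miss, frames {6,7,1,3,9}
pos 7: 1 -> hit
pos 8: 7 -> hit
pos 9: 3 -> hit
pos 10: 7 -> hit
pos 11: 3 -> hit
pos 12: 5 -> miss, evict 6, frames {7,1,3,9,5}
At position 12, page 6 is evicted.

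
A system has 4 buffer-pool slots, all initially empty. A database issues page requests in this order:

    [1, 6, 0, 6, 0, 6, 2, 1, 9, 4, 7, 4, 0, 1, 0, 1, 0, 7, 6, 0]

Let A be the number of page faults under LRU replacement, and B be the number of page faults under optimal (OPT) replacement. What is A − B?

Under LRU: F F F . . . F . F F F . F F . . . . F . → 10 faults.
Under OPT: F F F . . . F . F F F . . . . . . . F . → 8 faults.
A − B = 10 − 8 = 2.

2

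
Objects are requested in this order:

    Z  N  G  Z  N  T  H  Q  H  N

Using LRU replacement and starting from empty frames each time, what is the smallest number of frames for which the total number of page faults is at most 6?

f=1: 10 faults
f=2: 9 faults
f=3: 7 faults
f=4: 6 faults
f=5: 6 faults
f=6: 6 faults
Smallest f with faults ≤ 6 is 4.

4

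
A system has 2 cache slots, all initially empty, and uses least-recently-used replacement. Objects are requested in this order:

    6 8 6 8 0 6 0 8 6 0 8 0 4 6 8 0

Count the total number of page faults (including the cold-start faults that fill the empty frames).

12

6 -> fault, frames (6)
8 -> fault, frames (6 8)
6 -> hit
8 -> hit
0 -> fault, evict 6, frames (8 0)
6 -> fault, evict 8, frames (0 6)
0 -> hit
8 -> fault, evict 6, frames (0 8)
6 -> fault, evict 0, frames (8 6)
0 -> fault, evict 8, frames (6 0)
8 -> fault, evict 6, frames (0 8)
0 -> hit
4 -> fault, evict 8, frames (0 4)
6 -> fault, evict 0, frames (4 6)
8 -> fault, evict 4, frames (6 8)
0 -> fault, evict 6, frames (8 0)
Page faults: 12.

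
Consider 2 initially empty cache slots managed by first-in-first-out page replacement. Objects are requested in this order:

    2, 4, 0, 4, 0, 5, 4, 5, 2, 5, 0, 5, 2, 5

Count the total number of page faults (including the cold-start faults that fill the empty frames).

10

2 → miss, frames [2]
4 → miss, frames [2, 4]
0 → miss, evict 2, frames [4, 0]
4 → hit
0 → hit
5 → miss, evict 4, frames [0, 5]
4 → miss, evict 0, frames [5, 4]
5 → hit
2 → miss, evict 5, frames [4, 2]
5 → miss, evict 4, frames [2, 5]
0 → miss, evict 2, frames [5, 0]
5 → hit
2 → miss, evict 5, frames [0, 2]
5 → miss, evict 0, frames [2, 5]
Page faults: 10.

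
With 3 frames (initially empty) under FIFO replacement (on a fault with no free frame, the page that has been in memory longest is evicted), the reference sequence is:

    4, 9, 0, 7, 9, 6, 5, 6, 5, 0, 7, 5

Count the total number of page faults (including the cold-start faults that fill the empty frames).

4 → fault, frames [4]
9 → fault, frames [4, 9]
0 → fault, frames [4, 9, 0]
7 → fault, evict 4, frames [9, 0, 7]
9 → hit
6 → fault, evict 9, frames [0, 7, 6]
5 → fault, evict 0, frames [7, 6, 5]
6 → hit
5 → hit
0 → fault, evict 7, frames [6, 5, 0]
7 → fault, evict 6, frames [5, 0, 7]
5 → hit
Page faults: 8.

8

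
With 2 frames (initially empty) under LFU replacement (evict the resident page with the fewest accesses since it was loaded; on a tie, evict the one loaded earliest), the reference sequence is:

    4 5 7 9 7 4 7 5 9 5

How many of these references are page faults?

8

4 → miss, frames {4}
5 → miss, frames {4,5}
7 → miss, evict 4, frames {5,7}
9 → miss, evict 5, frames {7,9}
7 → hit
4 → miss, evict 9, frames {7,4}
7 → hit
5 → miss, evict 4, frames {7,5}
9 → miss, evict 5, frames {7,9}
5 → miss, evict 9, frames {7,5}
Page faults: 8.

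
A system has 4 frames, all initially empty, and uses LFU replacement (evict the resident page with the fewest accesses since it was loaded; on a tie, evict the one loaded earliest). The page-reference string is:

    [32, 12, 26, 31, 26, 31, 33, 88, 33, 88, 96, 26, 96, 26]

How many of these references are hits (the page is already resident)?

32 -> fault, frames (32)
12 -> fault, frames (32 12)
26 -> fault, frames (32 12 26)
31 -> fault, frames (32 12 26 31)
26 -> hit
31 -> hit
33 -> fault, evict 32, frames (12 26 31 33)
88 -> fault, evict 12, frames (26 31 33 88)
33 -> hit
88 -> hit
96 -> fault, evict 26, frames (31 33 88 96)
26 -> fault, evict 96, frames (31 33 88 26)
96 -> fault, evict 26, frames (31 33 88 96)
26 -> fault, evict 96, frames (31 33 88 26)
Hits: 4.

4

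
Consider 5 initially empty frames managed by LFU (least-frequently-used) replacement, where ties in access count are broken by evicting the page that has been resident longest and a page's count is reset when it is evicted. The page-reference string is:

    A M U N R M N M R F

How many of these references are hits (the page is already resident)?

A: miss, frames {A}
M: miss, frames {A,M}
U: miss, frames {A,M,U}
N: miss, frames {A,M,U,N}
R: miss, frames {A,M,U,N,R}
M: hit
N: hit
M: hit
R: hit
F: miss, evict A, frames {M,U,N,R,F}
Hits: 4.

4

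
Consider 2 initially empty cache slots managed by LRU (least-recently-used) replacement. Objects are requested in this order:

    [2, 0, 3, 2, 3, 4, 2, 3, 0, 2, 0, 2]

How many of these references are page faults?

9

2: fault, frames [2]
0: fault, frames [2, 0]
3: fault, evict 2, frames [0, 3]
2: fault, evict 0, frames [3, 2]
3: hit
4: fault, evict 2, frames [3, 4]
2: fault, evict 3, frames [4, 2]
3: fault, evict 4, frames [2, 3]
0: fault, evict 2, frames [3, 0]
2: fault, evict 3, frames [0, 2]
0: hit
2: hit
Page faults: 9.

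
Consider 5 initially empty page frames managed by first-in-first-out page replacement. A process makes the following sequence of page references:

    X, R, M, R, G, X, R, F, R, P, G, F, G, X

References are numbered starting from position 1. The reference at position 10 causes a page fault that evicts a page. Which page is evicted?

pos 1: X → fault, frames [X]
pos 2: R → fault, frames [X, R]
pos 3: M → fault, frames [X, R, M]
pos 4: R → hit
pos 5: G → fault, frames [X, R, M, G]
pos 6: X → hit
pos 7: R → hit
pos 8: F → fault, frames [X, R, M, G, F]
pos 9: R → hit
pos 10: P → fault, evict X, frames [R, M, G, F, P]
At position 10, page X is evicted.

X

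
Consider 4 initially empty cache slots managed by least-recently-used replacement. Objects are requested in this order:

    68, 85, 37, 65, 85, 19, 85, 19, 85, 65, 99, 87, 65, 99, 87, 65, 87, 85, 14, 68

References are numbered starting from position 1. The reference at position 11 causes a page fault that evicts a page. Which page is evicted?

pos 1: 68 -> miss, frames [68]
pos 2: 85 -> miss, frames [68, 85]
pos 3: 37 -> miss, frames [68, 85, 37]
pos 4: 65 -> miss, frames [68, 85, 37, 65]
pos 5: 85 -> hit
pos 6: 19 -> miss, evict 68, frames [37, 65, 85, 19]
pos 7: 85 -> hit
pos 8: 19 -> hit
pos 9: 85 -> hit
pos 10: 65 -> hit
pos 11: 99 -> miss, evict 37, frames [19, 85, 65, 99]
At position 11, page 37 is evicted.

37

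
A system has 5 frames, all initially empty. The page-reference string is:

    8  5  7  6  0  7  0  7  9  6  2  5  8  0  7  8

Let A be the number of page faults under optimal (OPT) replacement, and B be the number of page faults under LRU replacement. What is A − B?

Under OPT: F F F F F . . . F . F . . . F . → 8 faults.
Under LRU: F F F F F . . . F . F F F F F . → 11 faults.
A − B = 8 − 11 = -3.

-3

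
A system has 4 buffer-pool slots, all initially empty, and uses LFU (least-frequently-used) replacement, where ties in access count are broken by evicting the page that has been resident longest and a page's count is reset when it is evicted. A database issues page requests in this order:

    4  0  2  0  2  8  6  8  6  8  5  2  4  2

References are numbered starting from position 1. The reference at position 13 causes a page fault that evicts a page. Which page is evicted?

5

pos 1: 4 -> miss, frames [4]
pos 2: 0 -> miss, frames [4, 0]
pos 3: 2 -> miss, frames [4, 0, 2]
pos 4: 0 -> hit
pos 5: 2 -> hit
pos 6: 8 -> miss, frames [4, 0, 2, 8]
pos 7: 6 -> miss, evict 4, frames [0, 2, 8, 6]
pos 8: 8 -> hit
pos 9: 6 -> hit
pos 10: 8 -> hit
pos 11: 5 -> miss, evict 0, frames [2, 8, 6, 5]
pos 12: 2 -> hit
pos 13: 4 -> miss, evict 5, frames [2, 8, 6, 4]
At position 13, page 5 is evicted.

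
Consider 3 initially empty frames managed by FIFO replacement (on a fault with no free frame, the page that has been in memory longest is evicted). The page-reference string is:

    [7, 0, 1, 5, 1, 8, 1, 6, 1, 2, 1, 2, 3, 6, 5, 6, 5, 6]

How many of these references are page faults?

7 → fault, frames {7}
0 → fault, frames {7,0}
1 → fault, frames {7,0,1}
5 → fault, evict 7, frames {0,1,5}
1 → hit
8 → fault, evict 0, frames {1,5,8}
1 → hit
6 → fault, evict 1, frames {5,8,6}
1 → fault, evict 5, frames {8,6,1}
2 → fault, evict 8, frames {6,1,2}
1 → hit
2 → hit
3 → fault, evict 6, frames {1,2,3}
6 → fault, evict 1, frames {2,3,6}
5 → fault, evict 2, frames {3,6,5}
6 → hit
5 → hit
6 → hit
Page faults: 11.

11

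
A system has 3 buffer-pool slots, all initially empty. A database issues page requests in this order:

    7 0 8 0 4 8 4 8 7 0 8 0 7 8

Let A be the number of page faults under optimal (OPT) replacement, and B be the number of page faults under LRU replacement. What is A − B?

Under OPT: F F F . F . . . . F . . . . → 5 faults.
Under LRU: F F F . F . . . F F . . . . → 6 faults.
A − B = 5 − 6 = -1.

-1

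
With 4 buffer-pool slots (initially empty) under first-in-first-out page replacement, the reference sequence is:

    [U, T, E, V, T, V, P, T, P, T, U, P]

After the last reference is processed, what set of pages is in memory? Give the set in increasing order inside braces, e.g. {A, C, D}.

U → miss, frames [U]
T → miss, frames [U, T]
E → miss, frames [U, T, E]
V → miss, frames [U, T, E, V]
T → hit
V → hit
P → miss, evict U, frames [T, E, V, P]
T → hit
P → hit
T → hit
U → miss, evict T, frames [E, V, P, U]
P → hit

{E, P, U, V}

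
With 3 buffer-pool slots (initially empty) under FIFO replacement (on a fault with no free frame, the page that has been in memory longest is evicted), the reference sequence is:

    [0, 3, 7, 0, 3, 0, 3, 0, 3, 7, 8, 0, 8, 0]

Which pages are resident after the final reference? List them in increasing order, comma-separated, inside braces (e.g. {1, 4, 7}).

{0, 7, 8}

0 -> miss, frames (0)
3 -> miss, frames (0 3)
7 -> miss, frames (0 3 7)
0 -> hit
3 -> hit
0 -> hit
3 -> hit
0 -> hit
3 -> hit
7 -> hit
8 -> miss, evict 0, frames (3 7 8)
0 -> miss, evict 3, frames (7 8 0)
8 -> hit
0 -> hit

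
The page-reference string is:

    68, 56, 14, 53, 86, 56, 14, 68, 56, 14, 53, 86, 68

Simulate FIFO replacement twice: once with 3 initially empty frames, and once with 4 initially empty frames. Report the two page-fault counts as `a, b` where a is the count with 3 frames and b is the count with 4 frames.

3 frames: F F F F F F F F . . F F . → 10 faults.
4 frames: F F F F F . . F F F F F F → 11 faults.
11 > 10: adding a frame increased faults — Belady's anomaly.

10, 11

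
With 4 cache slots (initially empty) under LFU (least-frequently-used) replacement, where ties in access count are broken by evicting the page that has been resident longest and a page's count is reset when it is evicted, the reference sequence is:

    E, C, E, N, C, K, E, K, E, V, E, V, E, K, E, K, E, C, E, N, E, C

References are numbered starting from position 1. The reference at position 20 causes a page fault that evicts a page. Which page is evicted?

V

pos 1: E: miss, frames [E]
pos 2: C: miss, frames [E, C]
pos 3: E: hit
pos 4: N: miss, frames [E, C, N]
pos 5: C: hit
pos 6: K: miss, frames [E, C, N, K]
pos 7: E: hit
pos 8: K: hit
pos 9: E: hit
pos 10: V: miss, evict N, frames [E, C, K, V]
pos 11: E: hit
pos 12: V: hit
pos 13: E: hit
pos 14: K: hit
pos 15: E: hit
pos 16: K: hit
pos 17: E: hit
pos 18: C: hit
pos 19: E: hit
pos 20: N: miss, evict V, frames [E, C, K, N]
At position 20, page V is evicted.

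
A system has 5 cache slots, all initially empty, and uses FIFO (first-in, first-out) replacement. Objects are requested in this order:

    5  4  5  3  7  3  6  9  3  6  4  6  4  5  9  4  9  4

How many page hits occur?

5: fault, frames [5]
4: fault, frames [5, 4]
5: hit
3: fault, frames [5, 4, 3]
7: fault, frames [5, 4, 3, 7]
3: hit
6: fault, frames [5, 4, 3, 7, 6]
9: fault, evict 5, frames [4, 3, 7, 6, 9]
3: hit
6: hit
4: hit
6: hit
4: hit
5: fault, evict 4, frames [3, 7, 6, 9, 5]
9: hit
4: fault, evict 3, frames [7, 6, 9, 5, 4]
9: hit
4: hit
Hits: 10.

10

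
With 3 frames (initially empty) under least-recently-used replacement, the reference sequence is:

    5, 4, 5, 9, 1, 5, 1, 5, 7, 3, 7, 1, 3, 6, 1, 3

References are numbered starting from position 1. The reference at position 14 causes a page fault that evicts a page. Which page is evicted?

pos 1: 5 → fault, frames (5)
pos 2: 4 → fault, frames (5 4)
pos 3: 5 → hit
pos 4: 9 → fault, frames (4 5 9)
pos 5: 1 → fault, evict 4, frames (5 9 1)
pos 6: 5 → hit
pos 7: 1 → hit
pos 8: 5 → hit
pos 9: 7 → fault, evict 9, frames (1 5 7)
pos 10: 3 → fault, evict 1, frames (5 7 3)
pos 11: 7 → hit
pos 12: 1 → fault, evict 5, frames (3 7 1)
pos 13: 3 → hit
pos 14: 6 → fault, evict 7, frames (1 3 6)
At position 14, page 7 is evicted.

7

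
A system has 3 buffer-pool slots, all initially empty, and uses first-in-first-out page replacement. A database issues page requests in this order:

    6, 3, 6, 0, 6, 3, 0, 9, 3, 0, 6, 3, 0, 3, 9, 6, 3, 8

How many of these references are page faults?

6: miss, frames {6}
3: miss, frames {6,3}
6: hit
0: miss, frames {6,3,0}
6: hit
3: hit
0: hit
9: miss, evict 6, frames {3,0,9}
3: hit
0: hit
6: miss, evict 3, frames {0,9,6}
3: miss, evict 0, frames {9,6,3}
0: miss, evict 9, frames {6,3,0}
3: hit
9: miss, evict 6, frames {3,0,9}
6: miss, evict 3, frames {0,9,6}
3: miss, evict 0, frames {9,6,3}
8: miss, evict 9, frames {6,3,8}
Page faults: 11.

11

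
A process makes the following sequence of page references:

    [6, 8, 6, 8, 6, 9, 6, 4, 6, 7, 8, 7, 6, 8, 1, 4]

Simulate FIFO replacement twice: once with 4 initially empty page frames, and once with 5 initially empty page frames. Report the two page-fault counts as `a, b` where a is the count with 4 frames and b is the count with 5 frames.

9, 6

4 frames: F F . . . F . F . F . . F F F F → 9 faults.
5 frames: F F . . . F . F . F . . . . F . → 6 faults.
6 < 9: adding a frame reduced faults, as is typical.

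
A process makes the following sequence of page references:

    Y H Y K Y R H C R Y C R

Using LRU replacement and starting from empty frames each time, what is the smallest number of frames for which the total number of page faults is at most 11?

2

f=1: 12 faults
f=2: 10 faults
f=3: 7 faults
f=4: 5 faults
f=5: 5 faults
Smallest f with faults ≤ 11 is 2.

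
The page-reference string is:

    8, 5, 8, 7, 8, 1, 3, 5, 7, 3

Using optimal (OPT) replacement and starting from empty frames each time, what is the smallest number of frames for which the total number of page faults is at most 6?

3

f=1: 10 faults
f=2: 7 faults
f=3: 5 faults
f=4: 5 faults
f=5: 5 faults
Smallest f with faults ≤ 6 is 3.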